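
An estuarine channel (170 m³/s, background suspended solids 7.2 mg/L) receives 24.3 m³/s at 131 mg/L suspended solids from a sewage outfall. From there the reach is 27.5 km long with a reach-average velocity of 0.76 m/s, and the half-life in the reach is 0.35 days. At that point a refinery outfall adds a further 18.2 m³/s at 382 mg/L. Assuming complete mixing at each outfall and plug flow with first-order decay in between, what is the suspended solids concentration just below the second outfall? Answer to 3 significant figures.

41.8 mg/L

Mixed concentration C = ΣQC/ΣQ = (170.0·7.200 + 24.30·131.0) / 194.3 = 4407/194.3 = 22.68 mg/L; combined flow 194.3 m³/s.
Travel time t = 27.5·1000 / 0.76 = 36180 s = 10.05 h.
Half-life 0.35 d → k = ln 2 / 0.35 = 1.980 d⁻¹.
Applying C = C₀e^(−kt): 22.68 × 0.4363 = 9.897 mg/L.
At the second outfall, C = (194.3·9.897 + 18.20·382.0) / (194.3 + 18.20) = 41.77 mg/L.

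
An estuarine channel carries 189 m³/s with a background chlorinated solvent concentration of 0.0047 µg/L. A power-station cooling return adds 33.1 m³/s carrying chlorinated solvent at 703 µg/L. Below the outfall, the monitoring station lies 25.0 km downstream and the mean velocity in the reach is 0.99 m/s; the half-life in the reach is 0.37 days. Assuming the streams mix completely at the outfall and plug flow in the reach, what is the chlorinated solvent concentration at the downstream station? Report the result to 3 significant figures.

Mixed concentration C = ΣQC/ΣQ = (189.0·0.004700 + 33.10·703.0) / 222.1 = 23270/222.1 = 104.8 µg/L.
Travel time t = 25.0·1000 / 0.99 = 25250 s = 7.015 h.
Half-life 0.37 d → k = ln 2 / 0.37 = 1.873 d⁻¹.
First-order decay: C = 104.8·exp(−k·t) = 104.8·0.5784 = 60.60 µg/L.

60.6 µg/L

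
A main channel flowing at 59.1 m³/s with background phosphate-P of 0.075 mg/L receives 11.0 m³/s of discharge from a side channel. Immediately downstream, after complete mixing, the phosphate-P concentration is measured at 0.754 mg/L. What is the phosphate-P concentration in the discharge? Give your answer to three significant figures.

4.40 mg/L

Mass balance: 59.10·0.07500 + 11.00·Cₑ = 70.10·0.7540
→ Cₑ = (70.10·0.7540 − 59.10·0.07500) / 11.00 = 4.402 mg/L.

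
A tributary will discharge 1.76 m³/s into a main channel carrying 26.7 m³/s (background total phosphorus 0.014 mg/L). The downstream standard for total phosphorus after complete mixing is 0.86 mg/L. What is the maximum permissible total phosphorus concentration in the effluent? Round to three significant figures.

13.7 mg/L

At the limit, (Qr·Cr + Qe·Cₑ)/(Qr + Qe) = 0.86:
Cₑ = (28.46·0.86 − 26.70·0.01400) / 1.760 = 13.69 mg/L.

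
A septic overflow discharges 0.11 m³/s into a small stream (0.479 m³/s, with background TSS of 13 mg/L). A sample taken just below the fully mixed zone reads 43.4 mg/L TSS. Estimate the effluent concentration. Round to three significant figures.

176 mg/L

Mass balance: 0.4790·13.00 + 0.1100·Cₑ = 0.5890·43.40
→ Cₑ = (0.5890·43.40 − 0.4790·13.00) / 0.1100 = 175.8 mg/L.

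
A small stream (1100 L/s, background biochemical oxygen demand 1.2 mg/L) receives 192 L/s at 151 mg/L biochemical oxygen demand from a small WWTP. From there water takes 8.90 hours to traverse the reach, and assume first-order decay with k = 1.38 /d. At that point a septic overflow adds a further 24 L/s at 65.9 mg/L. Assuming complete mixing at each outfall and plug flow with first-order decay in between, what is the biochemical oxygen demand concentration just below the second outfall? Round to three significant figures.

Conservation of mass: C = (1100·1.200 + 192.0·151.0) / 1292 = 30310/1292 = 23.46 mg/L; combined flow 1292 L/s.
After decay, C = 23.46 × e^(−kt) = 23.46 × 0.5994 = 14.06 mg/L.
Second outfall: C = (1292·14.06 + 24.00·65.90)/1316 = 15.01 mg/L.

15.0 mg/L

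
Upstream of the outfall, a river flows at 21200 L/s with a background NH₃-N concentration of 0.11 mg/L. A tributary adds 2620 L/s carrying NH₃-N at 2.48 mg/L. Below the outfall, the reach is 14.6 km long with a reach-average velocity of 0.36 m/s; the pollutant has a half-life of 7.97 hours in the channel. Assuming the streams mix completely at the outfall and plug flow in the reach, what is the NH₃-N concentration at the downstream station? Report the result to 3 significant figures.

Mass balance: C = (21200·0.1100 + 2620·2.480) / 23820 = 8830/23820 = 0.3707 mg/L.
Travel time t = 14.6·1000 / 0.36 = 40560 s = 11.27 h.
Half-life 7.97 h → k = ln 2 / 7.97 = 0.08697 h⁻¹ = 2.087 d⁻¹.
Decay over the reach: 0.3707·exp(−kt) = 0.3707·0.3754 = 0.1392 mg/L.

0.139 mg/L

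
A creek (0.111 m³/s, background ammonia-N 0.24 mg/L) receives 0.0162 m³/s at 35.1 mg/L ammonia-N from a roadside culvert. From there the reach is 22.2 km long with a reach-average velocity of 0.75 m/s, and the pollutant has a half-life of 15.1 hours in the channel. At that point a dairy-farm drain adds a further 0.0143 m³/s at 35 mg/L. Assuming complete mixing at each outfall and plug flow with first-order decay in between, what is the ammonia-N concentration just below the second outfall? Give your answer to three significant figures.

Mass balance: C = (0.1110·0.2400 + 0.01620·35.10) / 0.1272 = 0.5953/0.1272 = 4.680 mg/L; combined flow 0.1272 m³/s.
Travel time t = 22.2·1000 / 0.75 = 29600 s = 8.222 h.
Half-life 15.1 h → k = ln 2 / 15.1 = 0.04590 h⁻¹ = 1.102 d⁻¹.
Applying C = C₀e^(−kt): 4.680 × 0.6856 = 3.209 mg/L.
At the second outfall, C = (0.1272·3.209 + 0.01430·35.00) / (0.1272 + 0.01430) = 6.421 mg/L.

6.42 mg/L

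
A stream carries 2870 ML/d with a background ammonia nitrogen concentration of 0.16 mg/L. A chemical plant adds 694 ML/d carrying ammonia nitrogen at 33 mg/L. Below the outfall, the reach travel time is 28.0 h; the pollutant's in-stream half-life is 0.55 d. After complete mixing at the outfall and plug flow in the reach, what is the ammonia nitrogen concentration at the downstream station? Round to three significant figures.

Mass balance: C = (2870·0.1600 + 694.0·33.00) / 3564 = 23360/3564 = 6.555 mg/L.
Half-life 0.55 d → k = ln 2 / 0.55 = 1.260 d⁻¹.
Decay over the reach: 6.555·exp(−kt) = 6.555·0.2299 = 1.507 mg/L.

1.51 mg/L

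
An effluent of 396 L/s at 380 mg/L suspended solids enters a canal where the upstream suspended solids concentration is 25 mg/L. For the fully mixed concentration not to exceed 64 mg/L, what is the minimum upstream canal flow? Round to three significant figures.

Set C_mix = 64: (Q·25.00 + 396.0·380.0) / (Q + 396.0) = 64
→ Q = 396.0·(380.0 − 64)/(64 − 25.00) = 3209 L/s.

3210 L/s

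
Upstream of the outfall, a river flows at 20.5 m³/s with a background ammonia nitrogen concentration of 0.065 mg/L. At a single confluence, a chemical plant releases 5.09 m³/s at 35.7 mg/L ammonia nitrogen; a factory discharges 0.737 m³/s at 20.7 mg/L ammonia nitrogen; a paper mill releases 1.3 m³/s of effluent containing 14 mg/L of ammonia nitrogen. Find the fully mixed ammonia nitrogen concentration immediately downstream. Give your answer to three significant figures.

Conservation of mass: C = (20.50·0.06500 + 5.090·35.70 + 0.7370·20.70 + 1.300·14.00) / 27.63 = 216.5/27.63 = 7.837 mg/L.

7.84 mg/L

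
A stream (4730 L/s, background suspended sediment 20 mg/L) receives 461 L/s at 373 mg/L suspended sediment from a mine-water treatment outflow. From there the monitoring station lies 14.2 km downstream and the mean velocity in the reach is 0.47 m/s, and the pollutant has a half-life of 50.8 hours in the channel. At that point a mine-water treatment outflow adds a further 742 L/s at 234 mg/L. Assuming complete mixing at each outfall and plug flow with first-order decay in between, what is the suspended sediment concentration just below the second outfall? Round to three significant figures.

69.3 mg/L

Mass balance: C = (4730·20.00 + 461.0·373.0) / 5191 = 266600/5191 = 51.35 mg/L; combined flow 5191 L/s.
Travel time t = 14.2·1000 / 0.47 = 30210 s = 8.392 h.
Half-life 50.8 h → k = ln 2 / 50.8 = 0.01364 h⁻¹ = 0.3275 d⁻¹.
Applying C = C₀e^(−kt): 51.35 × 0.8918 = 45.79 mg/L.
At the second outfall, C = (5191·45.79 + 742.0·234.0) / (5191 + 742.0) = 69.33 mg/L.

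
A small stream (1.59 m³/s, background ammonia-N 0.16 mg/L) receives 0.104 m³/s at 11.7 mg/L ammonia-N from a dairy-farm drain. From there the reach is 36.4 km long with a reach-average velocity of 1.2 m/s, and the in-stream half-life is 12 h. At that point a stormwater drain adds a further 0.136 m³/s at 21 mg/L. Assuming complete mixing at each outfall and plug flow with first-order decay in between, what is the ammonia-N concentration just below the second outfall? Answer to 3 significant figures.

Mass balance: C = (1.590·0.1600 + 0.1040·11.70) / 1.694 = 1.471/1.694 = 0.8685 mg/L; combined flow 1.694 m³/s.
Travel time t = 36.4·1000 / 1.2 = 30330 s = 8.426 h.
Half-life 12 h → k = ln 2 / 12 = 0.05776 h⁻¹ = 1.386 d⁻¹.
First-order decay: C = 0.8685·exp(−k·t) = 0.8685·0.6147 = 0.5338 mg/L.
At the second outfall, C = (1.694·0.5338 + 0.1360·21.00) / (1.694 + 0.1360) = 2.055 mg/L.

2.05 mg/L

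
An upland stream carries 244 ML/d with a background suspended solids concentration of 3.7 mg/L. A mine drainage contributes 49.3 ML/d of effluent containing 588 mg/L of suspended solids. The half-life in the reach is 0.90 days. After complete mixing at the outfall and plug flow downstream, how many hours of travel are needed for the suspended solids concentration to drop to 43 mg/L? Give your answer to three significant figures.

26.9 h

After mixing, C = (244.0·3.700 + 49.30·588.0) / 293.3 = 29890/293.3 = 101.9 mg/L.
Half-life 0.90 d → k = ln 2 / 0.90 = 0.7702 d⁻¹.
101.9·exp(−k·t) = 43 → t = ln(101.9/43)/k = 96810 s = 26.89 h.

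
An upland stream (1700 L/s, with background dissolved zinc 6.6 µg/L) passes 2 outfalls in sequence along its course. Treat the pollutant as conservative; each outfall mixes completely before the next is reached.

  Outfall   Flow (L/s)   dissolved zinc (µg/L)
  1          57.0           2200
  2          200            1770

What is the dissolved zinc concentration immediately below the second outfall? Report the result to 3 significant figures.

251 µg/L

Below outfall 1: Q → 1757 L/s, C = (1700·6.600 + 57.00·2200)/1757 = 77.76 µg/L.
Below outfall 2: Q → 1957 L/s, C = (1757·77.76 + 200.0·1770)/1957 = 250.7 µg/L.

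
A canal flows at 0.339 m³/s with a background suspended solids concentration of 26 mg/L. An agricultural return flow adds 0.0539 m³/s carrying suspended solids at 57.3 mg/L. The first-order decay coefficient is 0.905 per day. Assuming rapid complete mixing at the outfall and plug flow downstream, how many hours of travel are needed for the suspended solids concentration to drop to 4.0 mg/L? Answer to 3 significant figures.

Mass balance: C = (0.3390·26.00 + 0.05390·57.30) / 0.3929 = 11.90/0.3929 = 30.29 mg/L.
30.29·exp(−k·t) = 4.0 → t = ln(30.29/4.0)/k = 193300 s = 53.69 h.

53.7 h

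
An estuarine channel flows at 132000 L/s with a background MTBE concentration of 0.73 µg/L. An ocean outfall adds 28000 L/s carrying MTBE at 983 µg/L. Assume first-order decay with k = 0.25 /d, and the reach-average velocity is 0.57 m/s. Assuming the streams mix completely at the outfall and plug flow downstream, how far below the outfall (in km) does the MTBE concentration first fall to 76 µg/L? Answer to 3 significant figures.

Mass balance: C = (132000·0.7300 + 28000·983.0) / 160000 = 27620000/160000 = 172.6 µg/L.
Set 172.6·exp(−k·t) = 76 → t = ln(172.6/76)/k = 283500 s = 78.76 h.
Distance = v·t = 0.57·283500 = 161600 m = 161.6 km.

162 km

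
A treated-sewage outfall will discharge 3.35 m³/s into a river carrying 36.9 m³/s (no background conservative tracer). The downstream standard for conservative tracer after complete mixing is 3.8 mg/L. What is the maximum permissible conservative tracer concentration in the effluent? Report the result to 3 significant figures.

45.7 mg/L

At the limit, (Qr·Cr + Qe·Cₑ)/(Qr + Qe) = 3.8:
Cₑ = (40.25·3.8 − 36.90·0) / 3.350 = 45.66 mg/L.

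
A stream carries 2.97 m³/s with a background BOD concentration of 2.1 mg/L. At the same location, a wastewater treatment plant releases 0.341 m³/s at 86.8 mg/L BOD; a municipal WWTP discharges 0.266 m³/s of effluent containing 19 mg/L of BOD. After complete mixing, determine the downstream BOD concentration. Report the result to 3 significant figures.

11.4 mg/L

Flow-weighted average: C = (2.970·2.100 + 0.3410·86.80 + 0.2660·19.00) / 3.577 = 40.89/3.577 = 11.43 mg/L.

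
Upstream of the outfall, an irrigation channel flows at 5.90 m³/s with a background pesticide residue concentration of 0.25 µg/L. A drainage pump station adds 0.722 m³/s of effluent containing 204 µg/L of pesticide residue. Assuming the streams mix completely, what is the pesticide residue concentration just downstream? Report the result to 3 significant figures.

Conservation of mass: C = (5.900·0.2500 + 0.7220·204.0) / 6.622 = 148.8/6.622 = 22.46 µg/L.

22.5 µg/L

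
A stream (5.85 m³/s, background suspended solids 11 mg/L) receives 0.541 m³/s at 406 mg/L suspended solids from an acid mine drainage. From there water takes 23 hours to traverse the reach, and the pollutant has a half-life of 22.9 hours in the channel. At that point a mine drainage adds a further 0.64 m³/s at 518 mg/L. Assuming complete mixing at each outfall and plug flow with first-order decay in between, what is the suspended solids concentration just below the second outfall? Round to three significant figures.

67.3 mg/L

Mixed concentration C = ΣQC/ΣQ = (5.850·11.00 + 0.5410·406.0) / 6.391 = 284.0/6.391 = 44.44 mg/L; combined flow 6.391 m³/s.
Half-life 22.9 h → k = ln 2 / 22.9 = 0.03027 h⁻¹ = 0.7264 d⁻¹.
First-order decay: C = 44.44·exp(−k·t) = 44.44·0.4985 = 22.15 mg/L.
Second outfall: C = (6.391·22.15 + 0.6400·518.0)/7.031 = 67.29 mg/L.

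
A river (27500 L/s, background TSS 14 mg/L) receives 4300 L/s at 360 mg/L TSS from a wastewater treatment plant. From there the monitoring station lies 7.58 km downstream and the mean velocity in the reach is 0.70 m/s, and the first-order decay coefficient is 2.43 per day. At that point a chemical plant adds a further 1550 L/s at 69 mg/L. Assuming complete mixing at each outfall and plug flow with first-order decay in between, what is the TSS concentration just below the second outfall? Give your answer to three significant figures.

46.0 mg/L

After mixing, C = (27500·14.00 + 4300·360.0) / 31800 = 1933000/31800 = 60.79 mg/L; combined flow 31800 L/s.
Travel time t = 7.58·1000 / 0.70 = 10830 s = 3.008 h.
Applying C = C₀e^(−kt): 60.79 × 0.7375 = 44.83 mg/L.
At the second outfall, C = (31800·44.83 + 1550·69.00) / (31800 + 1550) = 45.95 mg/L.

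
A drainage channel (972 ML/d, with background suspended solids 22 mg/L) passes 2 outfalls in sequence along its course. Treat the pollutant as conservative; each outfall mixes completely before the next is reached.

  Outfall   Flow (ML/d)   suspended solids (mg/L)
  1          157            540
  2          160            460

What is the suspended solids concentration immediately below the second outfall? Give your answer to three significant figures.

Outfall 1: combined Q = 1129 ML/d; C = (972.0·22.00 + 157.0·540.0)/1129 = 94.03 mg/L.
Outfall 2: combined Q = 1289 ML/d; C = (1129·94.03 + 160.0·460.0)/1289 = 139.5 mg/L.

139 mg/L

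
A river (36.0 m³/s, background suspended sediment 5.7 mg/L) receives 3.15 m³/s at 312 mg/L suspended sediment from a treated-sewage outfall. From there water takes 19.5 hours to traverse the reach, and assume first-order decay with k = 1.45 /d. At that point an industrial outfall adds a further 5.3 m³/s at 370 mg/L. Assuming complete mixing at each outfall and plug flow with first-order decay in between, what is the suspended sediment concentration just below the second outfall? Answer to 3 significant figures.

Mixed concentration C = ΣQC/ΣQ = (36.00·5.700 + 3.150·312.0) / 39.15 = 1188/39.15 = 30.34 mg/L; combined flow 39.15 m³/s.
Decay over the reach: 30.34·exp(−kt) = 30.34·0.3079 = 9.342 mg/L.
At the second outfall, C = (39.15·9.342 + 5.300·370.0) / (39.15 + 5.300) = 52.34 mg/L.

52.3 mg/L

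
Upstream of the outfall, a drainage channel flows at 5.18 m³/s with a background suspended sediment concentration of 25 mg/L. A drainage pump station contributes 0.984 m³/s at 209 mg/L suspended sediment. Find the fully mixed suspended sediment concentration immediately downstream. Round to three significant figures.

After mixing, C = (5.180·25.00 + 0.9840·209.0) / 6.164 = 335.2/6.164 = 54.37 mg/L.

54.4 mg/L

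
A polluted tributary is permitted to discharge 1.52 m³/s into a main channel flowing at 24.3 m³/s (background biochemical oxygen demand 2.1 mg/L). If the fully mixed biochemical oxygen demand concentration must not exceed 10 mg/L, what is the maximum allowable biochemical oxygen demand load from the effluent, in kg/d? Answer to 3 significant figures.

Mass balance at the limit: 24.30·2.100 + 1.520·Cₑ = 25.82·10 → Cₑ = 136.3 mg/L.
Load = 1.520 m³/s × 136.3 g/m³ × 86 400 s/d = 17900 kg/d.

17900 kg/d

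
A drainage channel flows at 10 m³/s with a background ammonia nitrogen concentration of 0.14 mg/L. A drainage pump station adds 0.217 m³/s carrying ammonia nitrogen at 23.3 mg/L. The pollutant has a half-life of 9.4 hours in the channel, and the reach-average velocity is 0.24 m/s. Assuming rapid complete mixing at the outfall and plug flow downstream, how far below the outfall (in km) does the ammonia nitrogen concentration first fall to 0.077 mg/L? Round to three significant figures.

24.7 km

Conservation of mass: C = (10.00·0.1400 + 0.2170·23.30) / 10.22 = 6.456/10.22 = 0.6319 mg/L.
Half-life 9.4 h → k = ln 2 / 9.4 = 0.07374 h⁻¹ = 1.770 d⁻¹.
Set 0.6319·exp(−k·t) = 0.077 → t = ln(0.6319/0.077)/k = 102800 s = 28.55 h.
Distance = v·t = 0.24·102800 = 24660 m = 24.66 km.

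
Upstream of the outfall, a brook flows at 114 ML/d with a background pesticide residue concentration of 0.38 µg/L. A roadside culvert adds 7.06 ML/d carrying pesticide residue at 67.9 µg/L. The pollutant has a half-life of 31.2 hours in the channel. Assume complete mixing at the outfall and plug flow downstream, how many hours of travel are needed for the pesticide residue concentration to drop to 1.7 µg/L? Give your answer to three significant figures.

42.0 h

Conservation of mass: C = (114.0·0.3800 + 7.060·67.90) / 121.1 = 522.7/121.1 = 4.318 µg/L.
Half-life 31.2 h → k = ln 2 / 31.2 = 0.02222 h⁻¹ = 0.5332 d⁻¹.
4.318·exp(−k·t) = 1.7 → t = ln(4.318/1.7)/k = 151000 s = 41.95 h.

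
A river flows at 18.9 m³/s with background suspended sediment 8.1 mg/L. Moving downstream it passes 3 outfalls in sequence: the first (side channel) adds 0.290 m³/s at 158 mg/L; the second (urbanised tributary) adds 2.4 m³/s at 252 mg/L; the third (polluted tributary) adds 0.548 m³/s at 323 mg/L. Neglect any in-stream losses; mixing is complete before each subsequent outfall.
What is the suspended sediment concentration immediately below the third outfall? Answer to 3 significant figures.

44.3 mg/L

Below outfall 1: Q → 19.19 m³/s, C = (18.90·8.100 + 0.2900·158.0)/19.19 = 10.37 mg/L.
Below outfall 2: Q → 21.59 m³/s, C = (19.19·10.37 + 2.400·252.0)/21.59 = 37.23 mg/L.
Below outfall 3: Q → 22.14 m³/s, C = (21.59·37.23 + 0.5480·323.0)/22.14 = 44.30 mg/L.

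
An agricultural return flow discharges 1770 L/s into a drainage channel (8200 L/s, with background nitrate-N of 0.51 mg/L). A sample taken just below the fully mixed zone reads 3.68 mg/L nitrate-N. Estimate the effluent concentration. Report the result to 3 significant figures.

18.4 mg/L

Mass balance: 8200·0.5100 + 1770·Cₑ = 9970·3.680
→ Cₑ = (9970·3.680 − 8200·0.5100) / 1770 = 18.37 mg/L.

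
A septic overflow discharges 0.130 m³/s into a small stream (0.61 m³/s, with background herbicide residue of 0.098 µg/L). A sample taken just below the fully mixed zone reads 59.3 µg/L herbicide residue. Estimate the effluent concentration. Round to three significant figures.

Mass balance: 0.6100·0.09800 + 0.1300·Cₑ = 0.7400·59.30
→ Cₑ = (0.7400·59.30 − 0.6100·0.09800) / 0.1300 = 337.1 µg/L.

337 µg/L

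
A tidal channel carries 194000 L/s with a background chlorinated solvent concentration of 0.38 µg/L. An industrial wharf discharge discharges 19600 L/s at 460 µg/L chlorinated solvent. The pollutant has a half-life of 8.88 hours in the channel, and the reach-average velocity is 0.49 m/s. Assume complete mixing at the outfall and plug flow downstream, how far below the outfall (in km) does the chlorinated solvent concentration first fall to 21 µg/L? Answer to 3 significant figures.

16.0 km

After mixing, C = (194000·0.3800 + 19600·460.0) / 213600 = 9090000/213600 = 42.55 µg/L.
Half-life 8.88 h → k = ln 2 / 8.88 = 0.07806 h⁻¹ = 1.873 d⁻¹.
Set 42.55·exp(−k·t) = 21 → t = ln(42.55/21)/k = 32570 s = 9.048 h.
Distance = v·t = 0.49·32570 = 15960 m = 15.96 km.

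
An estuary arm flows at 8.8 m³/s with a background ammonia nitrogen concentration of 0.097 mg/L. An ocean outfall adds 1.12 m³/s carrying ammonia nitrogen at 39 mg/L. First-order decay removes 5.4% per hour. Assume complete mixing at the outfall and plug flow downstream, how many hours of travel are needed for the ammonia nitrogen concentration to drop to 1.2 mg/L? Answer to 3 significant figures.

After mixing, C = (8.800·0.09700 + 1.120·39.00) / 9.920 = 44.53/9.920 = 4.489 mg/L.
5.4%/h lost → k = −ln(1 − 0.054) = 0.05551 h⁻¹.
4.489·exp(−k·t) = 1.2 → t = ln(4.489/1.2)/k = 85560 s = 23.77 h.

23.8 h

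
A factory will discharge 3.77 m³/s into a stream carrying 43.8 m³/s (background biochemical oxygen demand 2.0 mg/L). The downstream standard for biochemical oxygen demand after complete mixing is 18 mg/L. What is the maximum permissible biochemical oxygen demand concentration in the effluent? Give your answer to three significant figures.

At the limit, (Qr·Cr + Qe·Cₑ)/(Qr + Qe) = 18:
Cₑ = (47.57·18 − 43.80·2.000) / 3.770 = 203.9 mg/L.

204 mg/L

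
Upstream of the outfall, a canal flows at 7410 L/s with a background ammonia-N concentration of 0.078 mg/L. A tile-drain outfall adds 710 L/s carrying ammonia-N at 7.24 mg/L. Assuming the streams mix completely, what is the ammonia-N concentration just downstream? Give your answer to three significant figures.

Mixed concentration C = ΣQC/ΣQ = (7410·0.07800 + 710.0·7.240) / 8120 = 5718/8120 = 0.7042 mg/L.

0.704 mg/L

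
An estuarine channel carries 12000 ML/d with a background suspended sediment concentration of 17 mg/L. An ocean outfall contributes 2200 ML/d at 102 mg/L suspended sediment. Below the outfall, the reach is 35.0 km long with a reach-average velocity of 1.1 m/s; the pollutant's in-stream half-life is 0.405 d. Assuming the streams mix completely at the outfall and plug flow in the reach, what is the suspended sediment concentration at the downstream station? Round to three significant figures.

After mixing, C = (12000·17.00 + 2200·102.0) / 14200 = 428400/14200 = 30.17 mg/L.
Travel time t = 35.0·1000 / 1.1 = 31820 s = 8.838 h.
Half-life 0.405 d → k = ln 2 / 0.405 = 1.711 d⁻¹.
Applying C = C₀e^(−kt): 30.17 × 0.5324 = 16.06 mg/L.

16.1 mg/L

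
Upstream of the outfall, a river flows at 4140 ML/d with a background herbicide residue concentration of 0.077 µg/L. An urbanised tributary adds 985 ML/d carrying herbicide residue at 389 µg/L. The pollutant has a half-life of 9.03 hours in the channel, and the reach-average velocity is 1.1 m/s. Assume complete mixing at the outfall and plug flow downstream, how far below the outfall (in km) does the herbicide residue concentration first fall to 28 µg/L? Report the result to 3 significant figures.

50.7 km

Conservation of mass: C = (4140·0.07700 + 985.0·389.0) / 5125 = 383500/5125 = 74.83 µg/L.
Half-life 9.03 h → k = ln 2 / 9.03 = 0.07676 h⁻¹ = 1.842 d⁻¹.
Set 74.83·exp(−k·t) = 28 → t = ln(74.83/28)/k = 46100 s = 12.81 h.
Distance = v·t = 1.1·46100 = 50710 m = 50.71 km.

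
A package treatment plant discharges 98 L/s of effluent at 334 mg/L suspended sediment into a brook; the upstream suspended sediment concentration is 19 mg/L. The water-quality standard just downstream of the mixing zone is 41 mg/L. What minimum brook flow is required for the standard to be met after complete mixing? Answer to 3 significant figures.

1310 L/s

Set C_mix = 41: (Q·19.00 + 98.00·334.0) / (Q + 98.00) = 41
→ Q = 98.00·(334.0 − 41)/(41 − 19.00) = 1305 L/s.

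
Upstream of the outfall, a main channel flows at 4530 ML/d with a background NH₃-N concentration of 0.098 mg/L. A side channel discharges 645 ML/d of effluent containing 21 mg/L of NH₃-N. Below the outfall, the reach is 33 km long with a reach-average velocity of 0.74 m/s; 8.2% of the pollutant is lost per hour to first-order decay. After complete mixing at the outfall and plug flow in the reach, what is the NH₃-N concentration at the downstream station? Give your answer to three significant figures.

Flow-weighted average: C = (4530·0.09800 + 645.0·21.00) / 5175 = 13990/5175 = 2.703 mg/L.
Travel time t = 33·1000 / 0.74 = 44590 s = 12.39 h.
8.2%/h lost → k = −ln(1 − 0.082) = 0.08556 h⁻¹.
Applying C = C₀e^(−kt): 2.703 × 0.3465 = 0.9367 mg/L.

0.937 mg/L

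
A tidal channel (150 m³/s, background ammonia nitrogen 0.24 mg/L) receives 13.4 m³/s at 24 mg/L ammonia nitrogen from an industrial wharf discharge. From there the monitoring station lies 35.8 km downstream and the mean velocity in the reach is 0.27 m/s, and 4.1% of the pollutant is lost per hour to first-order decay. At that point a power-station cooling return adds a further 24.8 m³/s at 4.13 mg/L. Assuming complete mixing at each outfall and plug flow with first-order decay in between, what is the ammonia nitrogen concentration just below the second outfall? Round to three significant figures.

0.951 mg/L

Mixed concentration C = ΣQC/ΣQ = (150.0·0.2400 + 13.40·24.00) / 163.4 = 357.6/163.4 = 2.188 mg/L; combined flow 163.4 m³/s.
Travel time t = 35.8·1000 / 0.27 = 132600 s = 36.83 h.
4.1%/h lost → k = −ln(1 − 0.041) = 0.04186 h⁻¹.
Applying C = C₀e^(−kt): 2.188 × 0.2140 = 0.4683 mg/L.
Second outfall: C = (163.4·0.4683 + 24.80·4.130)/188.2 = 0.9508 mg/L.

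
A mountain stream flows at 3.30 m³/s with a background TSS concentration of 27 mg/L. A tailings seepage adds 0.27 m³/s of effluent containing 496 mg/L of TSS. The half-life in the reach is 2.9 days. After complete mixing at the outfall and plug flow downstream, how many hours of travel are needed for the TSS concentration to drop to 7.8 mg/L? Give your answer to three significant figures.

Mass balance: C = (3.300·27.00 + 0.2700·496.0) / 3.570 = 223.0/3.570 = 62.47 mg/L.
Half-life 2.9 d → k = ln 2 / 2.9 = 0.2390 d⁻¹.
62.47·exp(−k·t) = 7.8 → t = ln(62.47/7.8)/k = 752100 s = 208.9 h.

209 h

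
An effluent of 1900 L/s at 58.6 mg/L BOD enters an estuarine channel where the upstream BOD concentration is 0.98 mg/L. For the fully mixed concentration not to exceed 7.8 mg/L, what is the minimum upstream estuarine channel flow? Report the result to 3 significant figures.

14200 L/s

Set C_mix = 7.8: (Q·0.9800 + 1900·58.60) / (Q + 1900) = 7.8
→ Q = 1900·(58.60 − 7.8)/(7.8 − 0.9800) = 14150 L/s.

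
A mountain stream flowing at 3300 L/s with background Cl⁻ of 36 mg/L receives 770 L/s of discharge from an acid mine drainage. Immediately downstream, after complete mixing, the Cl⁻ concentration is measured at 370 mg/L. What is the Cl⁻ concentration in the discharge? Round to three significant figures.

1800 mg/L

Mass balance: 3300·36.00 + 770.0·Cₑ = 4070·370.0
→ Cₑ = (4070·370.0 − 3300·36.00) / 770.0 = 1801 mg/L.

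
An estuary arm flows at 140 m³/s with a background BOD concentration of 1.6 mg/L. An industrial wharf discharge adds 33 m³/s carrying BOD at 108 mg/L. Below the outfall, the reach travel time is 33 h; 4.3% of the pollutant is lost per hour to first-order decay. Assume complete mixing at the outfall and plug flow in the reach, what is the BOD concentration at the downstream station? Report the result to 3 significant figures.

5.13 mg/L

After mixing, C = (140.0·1.600 + 33.00·108.0) / 173.0 = 3788/173.0 = 21.90 mg/L.
4.3%/h lost → k = −ln(1 − 0.043) = 0.04395 h⁻¹.
After decay, C = 21.90 × e^(−kt) = 21.90 × 0.2345 = 5.134 mg/L.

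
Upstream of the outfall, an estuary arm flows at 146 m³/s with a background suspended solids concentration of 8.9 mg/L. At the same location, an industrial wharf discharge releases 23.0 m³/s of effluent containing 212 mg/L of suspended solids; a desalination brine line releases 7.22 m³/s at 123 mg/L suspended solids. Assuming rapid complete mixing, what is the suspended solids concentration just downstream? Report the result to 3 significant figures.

After mixing, C = (146.0·8.900 + 23.00·212.0 + 7.220·123.0) / 176.2 = 7063/176.2 = 40.08 mg/L.

40.1 mg/L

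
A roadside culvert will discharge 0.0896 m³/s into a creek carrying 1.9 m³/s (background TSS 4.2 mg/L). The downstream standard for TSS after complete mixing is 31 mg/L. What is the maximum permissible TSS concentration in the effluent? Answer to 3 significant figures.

599 mg/L

At the limit, (Qr·Cr + Qe·Cₑ)/(Qr + Qe) = 31:
Cₑ = (1.990·31 − 1.900·4.200) / 0.08960 = 599.3 mg/L.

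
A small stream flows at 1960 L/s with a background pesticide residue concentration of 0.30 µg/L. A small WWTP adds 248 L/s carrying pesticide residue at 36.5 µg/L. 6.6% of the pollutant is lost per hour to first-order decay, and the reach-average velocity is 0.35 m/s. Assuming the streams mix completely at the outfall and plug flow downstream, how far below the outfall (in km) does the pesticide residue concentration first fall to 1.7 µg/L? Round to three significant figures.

After mixing, C = (1960·0.3000 + 248.0·36.50) / 2208 = 9640/2208 = 4.366 µg/L.
6.6%/h lost → k = −ln(1 − 0.066) = 0.06828 h⁻¹.
Set 4.366·exp(−k·t) = 1.7 → t = ln(4.366/1.7)/k = 49730 s = 13.81 h.
Distance = v·t = 0.35·49730 = 17410 m = 17.41 km.

17.4 km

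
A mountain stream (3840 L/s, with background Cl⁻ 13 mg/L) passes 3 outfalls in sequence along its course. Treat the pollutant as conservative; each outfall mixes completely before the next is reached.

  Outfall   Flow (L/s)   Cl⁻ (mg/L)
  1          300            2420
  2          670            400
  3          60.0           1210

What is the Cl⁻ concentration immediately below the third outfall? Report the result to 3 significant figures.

Outfall 1: combined Q = 4140 L/s; C = (3840·13.00 + 300.0·2420)/4140 = 187.4 mg/L.
Outfall 2: combined Q = 4810 L/s; C = (4140·187.4 + 670.0·400.0)/4810 = 217.0 mg/L.
Outfall 3: combined Q = 4870 L/s; C = (4810·217.0 + 60.00·1210)/4870 = 229.3 mg/L.

229 mg/L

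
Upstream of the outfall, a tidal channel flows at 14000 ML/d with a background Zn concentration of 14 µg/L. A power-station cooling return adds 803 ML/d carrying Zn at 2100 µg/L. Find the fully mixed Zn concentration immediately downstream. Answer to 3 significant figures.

127 µg/L

Flow-weighted average: C = (14000·14.00 + 803.0·2100) / 14800 = 1882000/14800 = 127.2 µg/L.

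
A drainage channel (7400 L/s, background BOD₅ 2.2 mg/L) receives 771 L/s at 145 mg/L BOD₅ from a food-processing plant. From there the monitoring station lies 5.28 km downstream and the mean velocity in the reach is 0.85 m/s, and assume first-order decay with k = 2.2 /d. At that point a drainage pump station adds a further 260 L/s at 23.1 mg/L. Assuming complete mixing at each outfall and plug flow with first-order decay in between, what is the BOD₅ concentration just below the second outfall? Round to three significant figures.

13.7 mg/L

Conservation of mass: C = (7400·2.200 + 771.0·145.0) / 8171 = 128100/8171 = 15.67 mg/L; combined flow 8171 L/s.
Travel time t = 5.28·1000 / 0.85 = 6212 s = 1.725 h.
First-order decay: C = 15.67·exp(−k·t) = 15.67·0.8537 = 13.38 mg/L.
At the second outfall, C = (8171·13.38 + 260.0·23.10) / (8171 + 260.0) = 13.68 mg/L.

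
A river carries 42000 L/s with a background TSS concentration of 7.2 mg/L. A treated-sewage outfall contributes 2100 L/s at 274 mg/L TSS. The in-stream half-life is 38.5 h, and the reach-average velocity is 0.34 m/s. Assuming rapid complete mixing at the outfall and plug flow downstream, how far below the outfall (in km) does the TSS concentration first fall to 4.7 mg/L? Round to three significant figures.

98.1 km

After mixing, C = (42000·7.200 + 2100·274.0) / 44100 = 877800/44100 = 19.90 mg/L.
Half-life 38.5 h → k = ln 2 / 38.5 = 0.01800 h⁻¹ = 0.4321 d⁻¹.
Set 19.90·exp(−k·t) = 4.7 → t = ln(19.90/4.7)/k = 288600 s = 80.17 h.
Distance = v·t = 0.34·288600 = 98130 m = 98.13 km.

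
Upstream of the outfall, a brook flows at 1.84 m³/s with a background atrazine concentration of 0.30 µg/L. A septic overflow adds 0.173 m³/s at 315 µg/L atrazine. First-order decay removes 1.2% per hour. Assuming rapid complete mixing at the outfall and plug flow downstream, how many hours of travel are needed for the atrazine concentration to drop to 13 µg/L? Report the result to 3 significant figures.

Conservation of mass: C = (1.840·0.3000 + 0.1730·315.0) / 2.013 = 55.05/2.013 = 27.35 µg/L.
1.2%/h lost → k = −ln(1 − 0.012) = 0.01207 h⁻¹.
27.35·exp(−k·t) = 13 → t = ln(27.35/13)/k = 221700 s = 61.60 h.

61.6 h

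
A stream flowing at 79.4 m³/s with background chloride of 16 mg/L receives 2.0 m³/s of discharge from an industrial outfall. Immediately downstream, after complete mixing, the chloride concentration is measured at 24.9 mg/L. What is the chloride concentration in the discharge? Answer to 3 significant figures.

Mass balance: 79.40·16.00 + 2.000·Cₑ = 81.40·24.90
→ Cₑ = (81.40·24.90 − 79.40·16.00) / 2.000 = 378.2 mg/L.

378 mg/L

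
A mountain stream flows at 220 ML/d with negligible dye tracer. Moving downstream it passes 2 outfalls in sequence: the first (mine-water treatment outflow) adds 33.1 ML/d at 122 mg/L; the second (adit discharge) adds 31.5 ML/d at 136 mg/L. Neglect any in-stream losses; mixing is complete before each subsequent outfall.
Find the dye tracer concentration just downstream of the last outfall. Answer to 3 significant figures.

Below outfall 1: Q → 253.1 ML/d, C = (220.0·0 + 33.10·122.0)/253.1 = 15.95 mg/L.
Below outfall 2: Q → 284.6 ML/d, C = (253.1·15.95 + 31.50·136.0)/284.6 = 29.24 mg/L.

29.2 mg/L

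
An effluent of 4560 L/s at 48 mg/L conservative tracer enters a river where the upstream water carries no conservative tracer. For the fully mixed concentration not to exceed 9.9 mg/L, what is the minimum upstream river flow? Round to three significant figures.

Set C_mix = 9.9: (Q·0 + 4560·48.00) / (Q + 4560) = 9.9
→ Q = 4560·(48.00 − 9.9)/(9.9 − 0) = 17550 L/s.

17500 L/s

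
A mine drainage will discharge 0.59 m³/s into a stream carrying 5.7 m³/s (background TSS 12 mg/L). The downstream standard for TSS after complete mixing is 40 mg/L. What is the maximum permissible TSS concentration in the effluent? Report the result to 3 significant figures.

At the limit, (Qr·Cr + Qe·Cₑ)/(Qr + Qe) = 40:
Cₑ = (6.290·40 − 5.700·12.00) / 0.5900 = 310.5 mg/L.

311 mg/L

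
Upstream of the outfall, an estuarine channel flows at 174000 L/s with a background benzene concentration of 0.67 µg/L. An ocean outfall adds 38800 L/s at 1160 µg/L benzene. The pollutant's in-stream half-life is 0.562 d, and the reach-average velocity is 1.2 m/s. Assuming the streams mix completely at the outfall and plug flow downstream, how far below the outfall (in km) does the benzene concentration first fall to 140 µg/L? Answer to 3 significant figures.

Conservation of mass: C = (174000·0.6700 + 38800·1160) / 212800 = 45120000/212800 = 212.1 µg/L.
Half-life 0.562 d → k = ln 2 / 0.562 = 1.233 d⁻¹.
Set 212.1·exp(−k·t) = 140 → t = ln(212.1/140)/k = 29080 s = 8.079 h.
Distance = v·t = 1.2·29080 = 34900 m = 34.90 km.

34.9 km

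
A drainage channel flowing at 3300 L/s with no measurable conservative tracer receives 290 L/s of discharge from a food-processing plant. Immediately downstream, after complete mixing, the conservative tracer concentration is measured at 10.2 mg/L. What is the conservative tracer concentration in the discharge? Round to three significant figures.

126 mg/L

Mass balance: 3300·0 + 290.0·Cₑ = 3590·10.20
→ Cₑ = (3590·10.20 − 3300·0) / 290.0 = 126.3 mg/L.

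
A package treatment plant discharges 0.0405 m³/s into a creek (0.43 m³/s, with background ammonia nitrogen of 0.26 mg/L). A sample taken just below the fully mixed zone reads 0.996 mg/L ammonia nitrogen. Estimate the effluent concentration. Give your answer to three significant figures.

8.81 mg/L

Mass balance: 0.4300·0.2600 + 0.04050·Cₑ = 0.4705·0.9960
→ Cₑ = (0.4705·0.9960 − 0.4300·0.2600) / 0.04050 = 8.810 mg/L.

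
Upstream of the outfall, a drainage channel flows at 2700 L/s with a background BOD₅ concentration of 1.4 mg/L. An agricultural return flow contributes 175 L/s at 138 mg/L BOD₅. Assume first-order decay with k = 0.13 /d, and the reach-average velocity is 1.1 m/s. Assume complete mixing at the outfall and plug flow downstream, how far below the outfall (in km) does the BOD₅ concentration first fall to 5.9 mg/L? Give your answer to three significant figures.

365 km

Mass balance: C = (2700·1.400 + 175.0·138.0) / 2875 = 27930/2875 = 9.715 mg/L.
Set 9.715·exp(−k·t) = 5.9 → t = ln(9.715/5.9)/k = 331400 s = 92.07 h.
Distance = v·t = 1.1·331400 = 364600 m = 364.6 km.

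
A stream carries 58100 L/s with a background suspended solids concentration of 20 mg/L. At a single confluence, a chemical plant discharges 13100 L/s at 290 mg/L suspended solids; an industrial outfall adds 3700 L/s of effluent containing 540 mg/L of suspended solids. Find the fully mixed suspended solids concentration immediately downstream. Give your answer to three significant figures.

92.9 mg/L

After mixing, C = (58100·20.00 + 13100·290.0 + 3700·540.0) / 74900 = 6959000/74900 = 92.91 mg/L.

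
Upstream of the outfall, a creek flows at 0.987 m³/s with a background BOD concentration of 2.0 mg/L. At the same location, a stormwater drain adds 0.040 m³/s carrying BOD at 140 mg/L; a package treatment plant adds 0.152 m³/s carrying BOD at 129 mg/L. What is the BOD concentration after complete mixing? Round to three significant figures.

Flow-weighted average: C = (0.9870·2.000 + 0.04000·140.0 + 0.1520·129.0) / 1.179 = 27.18/1.179 = 23.06 mg/L.

23.1 mg/L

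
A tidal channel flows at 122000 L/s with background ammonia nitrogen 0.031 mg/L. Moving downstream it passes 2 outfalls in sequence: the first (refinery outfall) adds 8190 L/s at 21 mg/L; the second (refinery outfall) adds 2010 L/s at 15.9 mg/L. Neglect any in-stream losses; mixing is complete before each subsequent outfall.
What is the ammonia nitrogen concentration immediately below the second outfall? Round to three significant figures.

1.57 mg/L

After outfall 1: Q = 122000 + 8190 = 130200 L/s; C = (122000·0.03100 + 8190·21.00)/130200 = 1.350 mg/L.
After outfall 2: Q = 130200 + 2010 = 132200 L/s; C = (130200·1.350 + 2010·15.90)/132200 = 1.571 mg/L.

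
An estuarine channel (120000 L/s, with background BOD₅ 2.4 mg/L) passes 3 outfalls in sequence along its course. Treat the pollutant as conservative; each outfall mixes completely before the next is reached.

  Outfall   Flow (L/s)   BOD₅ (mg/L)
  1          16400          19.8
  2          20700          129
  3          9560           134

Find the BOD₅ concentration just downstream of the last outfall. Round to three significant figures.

27.4 mg/L

Outfall 1: combined Q = 136400 L/s; C = (120000·2.400 + 16400·19.80)/136400 = 4.492 mg/L.
Outfall 2: combined Q = 157100 L/s; C = (136400·4.492 + 20700·129.0)/157100 = 20.90 mg/L.
Outfall 3: combined Q = 166700 L/s; C = (157100·20.90 + 9560·134.0)/166700 = 27.39 mg/L.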